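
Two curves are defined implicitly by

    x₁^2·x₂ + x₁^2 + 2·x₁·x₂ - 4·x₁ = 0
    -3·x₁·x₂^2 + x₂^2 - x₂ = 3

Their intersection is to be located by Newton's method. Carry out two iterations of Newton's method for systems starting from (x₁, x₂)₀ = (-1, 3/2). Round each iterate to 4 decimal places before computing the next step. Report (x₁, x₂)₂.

(-0.1787, 1.6743)

At (-1, 3/2): F = (3.5000, 4.5000).
Jacobian J = [[2·x₁·x₂ + 2·x₁ + 2·x₂ - 4, x₁^2 + 2·x₁], [-3·x₂^2, -6·x₁·x₂ + 2·x₂ - 1]].
At the point, J = [[-6.0000, -1.0000], [-6.7500, 11.0000]] (det J = -72.7500).
Solving J·Δ = −F gives Δ = (0.5911, -0.0464).
Then the next iterate is (x₁, x₂)₁ = (-0.4089, 1.4536).
Round to (-0.4089, 1.4536) and repeat: F = (0.857086, 0.251312), J = [[-3.099354, -0.650601], [-6.338859, 5.473462]].
Δ = (0.2302, 0.2207), so (x₁, x₂)₂ = (-0.1787, 1.6743).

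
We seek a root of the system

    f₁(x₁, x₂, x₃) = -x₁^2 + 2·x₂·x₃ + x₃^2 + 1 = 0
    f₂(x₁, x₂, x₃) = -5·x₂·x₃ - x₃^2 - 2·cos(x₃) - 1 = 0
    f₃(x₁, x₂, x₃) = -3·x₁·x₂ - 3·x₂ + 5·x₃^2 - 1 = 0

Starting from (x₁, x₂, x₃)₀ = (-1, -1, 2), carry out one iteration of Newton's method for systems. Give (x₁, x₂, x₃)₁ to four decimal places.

At (-1, -1, 2): F = (0.0000, 5.832294, 19.0000).
Jacobian J = [[-2·x₁, 2·x₃, 2·x₂ + 2·x₃], [0, -5·x₃, -5·x₂ - 2·x₃ + 2·sin(x₃)], [-3·x₂, -3·x₁ - 3, 10·x₃]].
At the point, J = [[2.0000, 4.0000, 2.0000], [0.0000, -10.0000, 2.818595], [3.0000, 0.0000, 20.0000]] (det J = -306.176862).
Solving J·Δ = −F gives Δ = (0.4168, 0.2978, -1.0125).
Then the next iterate is (x₁, x₂, x₃)₁ = (-0.5832, -0.7022, 0.9875).

(-0.5832, -0.7022, 0.9875)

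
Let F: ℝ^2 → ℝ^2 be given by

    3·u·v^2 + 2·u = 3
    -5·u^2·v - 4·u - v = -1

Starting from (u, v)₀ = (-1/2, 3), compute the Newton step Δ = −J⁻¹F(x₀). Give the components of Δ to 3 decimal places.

(-0.167, -2.481)

At (-1/2, 3): F = (-17.500, -3.750).
Jacobian J = [[3·v^2 + 2, 6·u·v], [-10·u·v - 4, -5·u^2 - 1]].
At the point, J = [[29.000, -9.000], [11.000, -2.250]] (det J = 33.750).
Solving J·Δ = −F gives Δ = (-0.167, -2.481).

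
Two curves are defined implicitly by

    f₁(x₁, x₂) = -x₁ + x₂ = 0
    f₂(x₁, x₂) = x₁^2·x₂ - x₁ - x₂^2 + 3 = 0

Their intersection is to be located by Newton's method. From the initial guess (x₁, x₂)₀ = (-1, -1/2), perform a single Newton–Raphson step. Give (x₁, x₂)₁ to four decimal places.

(-2.1250, -2.1250)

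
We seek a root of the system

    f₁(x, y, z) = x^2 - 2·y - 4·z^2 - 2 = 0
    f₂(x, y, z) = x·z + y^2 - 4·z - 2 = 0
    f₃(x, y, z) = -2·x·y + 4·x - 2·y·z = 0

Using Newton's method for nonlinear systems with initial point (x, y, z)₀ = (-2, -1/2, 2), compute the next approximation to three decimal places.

At (-2, -1/2, 2): F = (-13.000, -13.750, -8.000).
Jacobian J = [[2·x, -2, -8·z], [z, 2·y, x - 4], [-2·y + 4, -2·x - 2·z, -2·y]].
At the point, J = [[-4.000, -2.000, -16.000], [2.000, -1.000, -6.000], [5.000, 0.000, 1.000]] (det J = -12.000).
Solving J·Δ = −F gives Δ = (1.458, -15.083, 0.708).
Then the next iterate is (x, y, z)₁ = (-0.542, -15.583, 2.708).

(-0.542, -15.583, 2.708)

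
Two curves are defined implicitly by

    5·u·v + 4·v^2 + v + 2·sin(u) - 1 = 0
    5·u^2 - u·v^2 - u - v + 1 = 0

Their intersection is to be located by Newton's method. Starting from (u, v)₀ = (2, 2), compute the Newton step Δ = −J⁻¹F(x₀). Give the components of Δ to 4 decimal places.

At (2, 2): F = (38.818595, 9.0000).
Jacobian J = [[5·v + 2·cos(u), 5·u + 8·v + 1], [10·u - v^2 - 1, -2·u·v - 1]].
At the point, J = [[9.167706, 27.0000], [15.0000, -9.0000]] (det J = -487.509357).
Solving J·Δ = −F gives Δ = (-1.2151, -1.0251).

(-1.2151, -1.0251)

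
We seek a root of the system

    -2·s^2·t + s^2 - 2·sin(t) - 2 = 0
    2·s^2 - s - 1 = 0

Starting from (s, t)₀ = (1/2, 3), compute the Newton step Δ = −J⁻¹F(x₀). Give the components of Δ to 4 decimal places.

At (1/2, 3): F = (-3.532240, -1.0000).
Jacobian J = [[-4·s·t + 2·s, -2·s^2 - 2·cos(t)], [4·s - 1, 0]].
At the point, J = [[-5.0000, 1.479985], [1.0000, 0.0000]] (det J = -1.479985).
Solving J·Δ = −F gives Δ = (1.0000, 5.7651).

(1.0000, 5.7651)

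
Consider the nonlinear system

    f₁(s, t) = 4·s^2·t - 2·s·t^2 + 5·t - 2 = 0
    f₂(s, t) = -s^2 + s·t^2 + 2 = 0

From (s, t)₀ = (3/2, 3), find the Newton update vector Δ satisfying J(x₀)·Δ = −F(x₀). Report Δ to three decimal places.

At (3/2, 3): F = (13.000, 13.250).
Jacobian J = [[8·s·t - 2·t^2, 4·s^2 - 4·s·t + 5], [-2·s + t^2, 2·s·t]].
At the point, J = [[18.000, -4.000], [6.000, 9.000]] (det J = 186.000).
Solving J·Δ = −F gives Δ = (-0.914, -0.863).

(-0.914, -0.863)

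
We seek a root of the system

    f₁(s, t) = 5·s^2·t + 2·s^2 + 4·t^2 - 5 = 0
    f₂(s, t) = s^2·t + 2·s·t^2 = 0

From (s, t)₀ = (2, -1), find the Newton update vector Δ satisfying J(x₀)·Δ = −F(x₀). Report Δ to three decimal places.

(-0.722, 0.361)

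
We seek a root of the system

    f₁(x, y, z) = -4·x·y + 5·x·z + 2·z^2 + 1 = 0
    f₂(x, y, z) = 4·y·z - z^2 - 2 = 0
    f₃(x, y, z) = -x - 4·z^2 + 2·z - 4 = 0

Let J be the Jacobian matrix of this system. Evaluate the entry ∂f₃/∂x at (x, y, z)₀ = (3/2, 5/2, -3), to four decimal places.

-1.0000

∂f₃/∂x = -1.
At (3/2, 5/2, -3) this is -1.0000.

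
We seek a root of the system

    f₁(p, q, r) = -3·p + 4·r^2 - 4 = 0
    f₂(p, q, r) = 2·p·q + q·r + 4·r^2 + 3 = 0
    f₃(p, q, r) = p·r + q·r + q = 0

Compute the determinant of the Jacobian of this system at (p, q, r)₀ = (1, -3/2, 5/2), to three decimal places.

-234.000

J = [[-3, 0, 8·r], [2·q, 2·p + r, q + 8·r], [r, r + 1, p + q]].
At the point, J = [[-3.000, 0.000, 20.000], [-3.000, 4.500, 18.500], [2.500, 3.500, -0.500]].
det J = -234.000.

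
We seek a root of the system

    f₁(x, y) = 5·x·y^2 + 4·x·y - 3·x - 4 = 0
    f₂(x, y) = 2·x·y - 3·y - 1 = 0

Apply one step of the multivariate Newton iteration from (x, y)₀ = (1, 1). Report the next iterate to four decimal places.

(1.7647, 0.5294)

At (1, 1): F = (2.0000, -2.0000).
Jacobian J = [[5·y^2 + 4·y - 3, 10·x·y + 4·x], [2·y, 2·x - 3]].
At the point, J = [[6.0000, 14.0000], [2.0000, -1.0000]] (det J = -34.0000).
Solving J·Δ = −F gives Δ = (0.7647, -0.4706).
Then the next iterate is (x, y)₁ = (1.7647, 0.5294).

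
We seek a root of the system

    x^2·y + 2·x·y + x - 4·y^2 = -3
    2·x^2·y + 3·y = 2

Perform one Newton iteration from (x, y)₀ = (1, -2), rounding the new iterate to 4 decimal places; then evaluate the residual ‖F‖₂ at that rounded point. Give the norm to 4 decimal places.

8.5847

At (1, -2): F = (-18.0000, -12.0000).
Jacobian J = [[2·x·y + 2·y + 1, x^2 + 2·x - 8·y], [4·x·y, 2·x^2 + 3]].
At the point, J = [[-7.0000, 19.0000], [-8.0000, 5.0000]] (det J = 117.0000).
Solving J·Δ = −F gives Δ = (-1.1795, 0.5128).
Then the next iterate is (x, y)₁ = (-0.1795, -1.4872).
Re-evaluating at (-0.1795, -1.4872): F = (-5.540569, -6.557436), so ‖F‖₂ = 8.5847.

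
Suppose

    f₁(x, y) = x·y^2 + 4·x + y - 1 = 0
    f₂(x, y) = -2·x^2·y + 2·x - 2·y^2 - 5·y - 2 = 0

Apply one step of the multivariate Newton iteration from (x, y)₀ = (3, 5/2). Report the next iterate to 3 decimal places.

At (3, 5/2): F = (32.250, -66.000).
Jacobian J = [[y^2 + 4, 2·x·y + 1], [-4·x·y + 2, -2·x^2 - 4·y - 5]].
At the point, J = [[10.250, 16.000], [-28.000, -33.000]] (det J = 109.750).
Solving J·Δ = −F gives Δ = (0.075, -2.064).
Then the next iterate is (x, y)₁ = (3.075, 0.436).

(3.075, 0.436)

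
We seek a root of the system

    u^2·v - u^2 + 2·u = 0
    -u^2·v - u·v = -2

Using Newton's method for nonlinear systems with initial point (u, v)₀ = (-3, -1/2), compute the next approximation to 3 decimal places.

(-1.345, -0.356)

At (-3, -1/2): F = (-19.500, 5.000).
Jacobian J = [[2·u·v - 2·u + 2, u^2], [-2·u·v - v, -u^2 - u]].
At the point, J = [[11.000, 9.000], [-2.500, -6.000]] (det J = -43.500).
Solving J·Δ = −F gives Δ = (1.655, 0.144).
Then the next iterate is (u, v)₁ = (-1.345, -0.356).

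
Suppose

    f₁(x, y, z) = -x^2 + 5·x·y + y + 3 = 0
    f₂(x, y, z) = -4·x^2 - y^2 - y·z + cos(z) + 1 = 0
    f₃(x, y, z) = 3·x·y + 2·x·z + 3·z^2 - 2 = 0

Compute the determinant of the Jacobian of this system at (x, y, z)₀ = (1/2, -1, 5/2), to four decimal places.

278.4244

J = [[-2·x + 5·y, 5·x + 1, 0], [-8·x, -2·y - z, -y - sin(z)], [3·y + 2·z, 3·x, 2·x + 6·z]].
At the point, J = [[-6.0000, 3.5000, 0.0000], [-4.0000, -0.5000, 0.401528], [2.0000, 1.5000, 16.0000]].
det J = 278.4244.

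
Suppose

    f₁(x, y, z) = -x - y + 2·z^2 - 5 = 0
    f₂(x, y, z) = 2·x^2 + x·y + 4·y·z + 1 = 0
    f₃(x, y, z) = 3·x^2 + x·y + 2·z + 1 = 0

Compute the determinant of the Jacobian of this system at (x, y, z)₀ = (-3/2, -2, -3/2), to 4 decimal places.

346.0000

J = [[-1, -1, 4·z], [4·x + y, x + 4·z, 4·y], [6·x + y, x, 2]].
At the point, J = [[-1.0000, -1.0000, -6.0000], [-8.0000, -7.5000, -8.0000], [-11.0000, -1.5000, 2.0000]].
det J = 346.0000.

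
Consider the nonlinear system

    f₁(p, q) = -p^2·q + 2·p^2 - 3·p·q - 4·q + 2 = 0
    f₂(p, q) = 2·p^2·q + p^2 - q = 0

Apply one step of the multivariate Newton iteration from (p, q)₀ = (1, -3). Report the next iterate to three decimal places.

At (1, -3): F = (28.000, -2.000).
Jacobian J = [[-2·p·q + 4·p - 3·q, -p^2 - 3·p - 4], [4·p·q + 2·p, 2·p^2 - 1]].
At the point, J = [[19.000, -8.000], [-10.000, 1.000]] (det J = -61.000).
Solving J·Δ = −F gives Δ = (0.197, 3.967).
Then the next iterate is (p, q)₁ = (1.197, 0.967).

(1.197, 0.967)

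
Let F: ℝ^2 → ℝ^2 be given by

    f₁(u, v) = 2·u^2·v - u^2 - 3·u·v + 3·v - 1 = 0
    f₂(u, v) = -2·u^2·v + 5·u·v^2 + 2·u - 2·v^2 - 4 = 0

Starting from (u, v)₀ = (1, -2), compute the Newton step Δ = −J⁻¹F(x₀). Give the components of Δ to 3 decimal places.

(14.000, 31.000)

At (1, -2): F = (-6.000, 14.000).
Jacobian J = [[4·u·v - 2·u - 3·v, 2·u^2 - 3·u + 3], [-4·u·v + 5·v^2 + 2, -2·u^2 + 10·u·v - 4·v]].
At the point, J = [[-4.000, 2.000], [30.000, -14.000]] (det J = -4.000).
Solving J·Δ = −F gives Δ = (14.000, 31.000).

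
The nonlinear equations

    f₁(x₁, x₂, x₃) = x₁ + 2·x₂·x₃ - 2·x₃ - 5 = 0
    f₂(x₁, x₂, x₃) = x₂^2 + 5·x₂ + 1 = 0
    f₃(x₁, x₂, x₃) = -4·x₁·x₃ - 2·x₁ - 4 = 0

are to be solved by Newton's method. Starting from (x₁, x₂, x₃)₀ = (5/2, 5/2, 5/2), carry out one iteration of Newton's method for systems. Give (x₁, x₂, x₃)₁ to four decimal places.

At (5/2, 5/2, 5/2): F = (5.0000, 19.7500, -34.0000).
Jacobian J = [[1, 2·x₃, 2·x₂ - 2], [0, 2·x₂ + 5, 0], [-4·x₃ - 2, 0, -4·x₁]].
At the point, J = [[1.0000, 5.0000, 3.0000], [0.0000, 10.0000, 0.0000], [-12.0000, 0.0000, -10.0000]] (det J = 260.0000).
Solving J·Δ = −F gives Δ = (-5.7981, -1.9750, 3.5577).
Then the next iterate is (x₁, x₂, x₃)₁ = (-3.2981, 0.5250, 6.0577).

(-3.2981, 0.5250, 6.0577)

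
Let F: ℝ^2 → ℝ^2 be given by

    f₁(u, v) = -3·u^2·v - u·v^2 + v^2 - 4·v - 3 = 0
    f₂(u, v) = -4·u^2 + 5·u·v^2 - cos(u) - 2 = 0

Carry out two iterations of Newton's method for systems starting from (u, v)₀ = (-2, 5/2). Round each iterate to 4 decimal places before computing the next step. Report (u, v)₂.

At (-2, 5/2): F = (-24.2500, -80.083853).
Jacobian J = [[-6·u·v - v^2, -3·u^2 - 2·u·v + 2·v - 4], [-8·u + 5·v^2 + sin(u), 10·u·v]].
At the point, J = [[23.7500, -1.0000], [46.340703, -50.0000]] (det J = -1141.159297).
Solving J·Δ = −F gives Δ = (0.9923, -0.6820).
Then the next iterate is (u, v)₁ = (-1.0077, 1.8180).
Round to (-1.0077, 1.8180) and repeat: F = (-9.174618, -23.248511), J = [[7.686868, 0.253619], [23.741614, -18.319986]].
Δ = (1.1848, 0.2663), so (u, v)₂ = (0.1771, 2.0843).

(0.1771, 2.0843)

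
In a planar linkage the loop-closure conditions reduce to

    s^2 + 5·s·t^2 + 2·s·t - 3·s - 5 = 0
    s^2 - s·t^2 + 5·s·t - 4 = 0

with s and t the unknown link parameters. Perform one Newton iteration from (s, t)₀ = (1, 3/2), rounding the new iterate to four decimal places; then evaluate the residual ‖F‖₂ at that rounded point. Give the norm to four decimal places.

At (1, 3/2): F = (7.2500, 2.2500).
Jacobian J = [[2·s + 5·t^2 + 2·t - 3, 10·s·t + 2·s], [2·s - t^2 + 5·t, -2·s·t + 5·s]].
At the point, J = [[13.2500, 17.0000], [7.2500, 2.0000]] (det J = -96.7500).
Solving J·Δ = −F gives Δ = (-0.2455, -0.2351).
Then the next iterate is (s, t)₁ = (0.7545, 1.2649).
Re-evaluating at (0.7545, 1.2649): F = (1.250399, 0.133927), so ‖F‖₂ = 1.2576.

1.2576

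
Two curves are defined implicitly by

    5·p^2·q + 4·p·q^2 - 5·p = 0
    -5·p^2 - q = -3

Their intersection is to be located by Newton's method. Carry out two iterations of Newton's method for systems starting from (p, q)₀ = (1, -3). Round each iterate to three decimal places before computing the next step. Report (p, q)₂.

At (1, -3): F = (16.000, 1.000).
Jacobian J = [[10·p·q + 4·q^2 - 5, 5·p^2 + 8·p·q], [-10·p, -1]].
At the point, J = [[1.000, -19.000], [-10.000, -1.000]] (det J = -191.000).
Solving J·Δ = −F gives Δ = (0.016, 0.843).
Then the next iterate is (p, q)₁ = (1.016, -2.157).
Round to (1.016, -2.157) and repeat: F = (2.69548, -0.00428), J = [[-8.30452, -12.37082], [-10.160, -1.000]].
Δ = (-0.023, 0.234), so (p, q)₂ = (0.993, -1.923).

(0.993, -1.923)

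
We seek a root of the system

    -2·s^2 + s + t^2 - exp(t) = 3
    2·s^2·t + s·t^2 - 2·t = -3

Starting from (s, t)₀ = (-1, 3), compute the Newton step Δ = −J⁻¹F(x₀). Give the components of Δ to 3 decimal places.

(0.249, -1.125)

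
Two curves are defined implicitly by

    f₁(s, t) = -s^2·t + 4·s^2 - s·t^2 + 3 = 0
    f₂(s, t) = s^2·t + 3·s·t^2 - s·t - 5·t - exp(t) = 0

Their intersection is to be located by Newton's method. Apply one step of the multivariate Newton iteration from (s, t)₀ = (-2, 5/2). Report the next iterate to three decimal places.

At (-2, 5/2): F = (21.500, -47.18249).
Jacobian J = [[-2·s·t + 8·s - t^2, -s^2 - 2·s·t], [2·s·t + 3·t^2 - t, s^2 + 6·s·t - s - exp(t) - 5]].
At the point, J = [[-12.250, 6.000], [6.250, -41.18249]] (det J = 466.98555).
Solving J·Δ = −F gives Δ = (1.290, -0.950).
Then the next iterate is (s, t)₁ = (-0.710, 1.550).

(-0.710, 1.550)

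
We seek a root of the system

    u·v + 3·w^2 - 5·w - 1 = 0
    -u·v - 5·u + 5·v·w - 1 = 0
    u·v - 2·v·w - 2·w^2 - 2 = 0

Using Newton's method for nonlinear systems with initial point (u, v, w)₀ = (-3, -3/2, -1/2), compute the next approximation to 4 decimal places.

(-0.3774, -1.9319, 0.0140)

At (-3, -3/2, -1/2): F = (6.7500, 13.2500, 0.5000).
Jacobian J = [[v, u, 6·w - 5], [-v - 5, -u + 5·w, 5·v], [v, u - 2·w, -2·v - 4·w]].
At the point, J = [[-1.5000, -3.0000, -8.0000], [-3.5000, 0.5000, -7.5000], [-1.5000, -2.0000, 5.0000]] (det J = -129.5000).
Solving J·Δ = −F gives Δ = (2.6226, -0.4319, 0.5140).
Then the next iterate is (u, v, w)₁ = (-0.3774, -1.9319, 0.0140).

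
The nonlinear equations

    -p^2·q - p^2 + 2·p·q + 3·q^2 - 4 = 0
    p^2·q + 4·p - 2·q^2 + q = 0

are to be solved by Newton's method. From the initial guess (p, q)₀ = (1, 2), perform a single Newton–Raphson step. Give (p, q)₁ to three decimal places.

At (1, 2): F = (9.000, 0.000).
Jacobian J = [[-2·p·q - 2·p + 2·q, -p^2 + 2·p + 6·q], [2·p·q + 4, p^2 - 4·q + 1]].
At the point, J = [[-2.000, 13.000], [8.000, -6.000]] (det J = -92.000).
Solving J·Δ = −F gives Δ = (-0.587, -0.783).
Then the next iterate is (p, q)₁ = (0.413, 1.217).

(0.413, 1.217)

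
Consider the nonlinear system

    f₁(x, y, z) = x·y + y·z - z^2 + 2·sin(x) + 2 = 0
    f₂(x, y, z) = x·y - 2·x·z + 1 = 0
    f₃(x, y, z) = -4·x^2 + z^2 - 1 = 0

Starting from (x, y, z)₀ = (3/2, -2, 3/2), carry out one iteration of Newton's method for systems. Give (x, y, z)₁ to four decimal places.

At (3/2, -2, 3/2): F = (-4.255010, -6.5000, -7.7500).
Jacobian J = [[y + 2·cos(x), x + z, y - 2·z], [y - 2·z, x, -2·x], [-8·x, 0, 2·z]].
At the point, J = [[-1.858526, 3.0000, -5.0000], [-5.0000, 1.5000, -3.0000], [-12.0000, 0.0000, 3.0000]] (det J = 54.636635).
Solving J·Δ = −F gives Δ = (-0.9330, -1.0743, -1.1488).
Then the next iterate is (x, y, z)₁ = (0.5670, -3.0743, 0.3512).

(0.5670, -3.0743, 0.3512)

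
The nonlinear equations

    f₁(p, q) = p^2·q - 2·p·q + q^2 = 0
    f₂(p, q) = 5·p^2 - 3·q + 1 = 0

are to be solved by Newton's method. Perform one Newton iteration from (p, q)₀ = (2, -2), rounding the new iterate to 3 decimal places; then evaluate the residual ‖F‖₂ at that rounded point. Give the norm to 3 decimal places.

At (2, -2): F = (4.000, 27.000).
Jacobian J = [[2·p·q - 2·q, p^2 - 2·p + 2·q], [10·p, -3]].
At the point, J = [[-4.000, -4.000], [20.000, -3.000]] (det J = 92.000).
Solving J·Δ = −F gives Δ = (-1.043, 2.043).
Then the next iterate is (p, q)₁ = (0.957, 0.043).
Re-evaluating at (0.957, 0.043): F = (-0.04107, 5.45024), so ‖F‖₂ = 5.450.

5.450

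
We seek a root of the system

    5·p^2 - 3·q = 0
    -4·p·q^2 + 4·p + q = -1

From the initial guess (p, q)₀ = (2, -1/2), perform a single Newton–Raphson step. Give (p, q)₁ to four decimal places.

(0.8730, -0.8466)

At (2, -1/2): F = (21.5000, 6.5000).
Jacobian J = [[10·p, -3], [-4·q^2 + 4, -8·p·q + 1]].
At the point, J = [[20.0000, -3.0000], [3.0000, 9.0000]] (det J = 189.0000).
Solving J·Δ = −F gives Δ = (-1.1270, -0.3466).
Then the next iterate is (p, q)₁ = (0.8730, -0.8466).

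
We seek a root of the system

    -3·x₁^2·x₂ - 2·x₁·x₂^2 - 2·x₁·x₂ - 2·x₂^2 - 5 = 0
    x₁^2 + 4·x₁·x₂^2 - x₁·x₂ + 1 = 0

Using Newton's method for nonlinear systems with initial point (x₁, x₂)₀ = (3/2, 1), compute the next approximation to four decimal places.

(-1.5174, 1.9861)

At (3/2, 1): F = (-19.7500, 7.7500).
Jacobian J = [[-6·x₁·x₂ - 2·x₂^2 - 2·x₂, -3·x₁^2 - 4·x₁·x₂ - 2·x₁ - 4·x₂], [2·x₁ + 4·x₂^2 - x₂, 8·x₁·x₂ - x₁]].
At the point, J = [[-13.0000, -19.7500], [6.0000, 10.5000]] (det J = -18.0000).
Solving J·Δ = −F gives Δ = (-3.0174, 0.9861).
Then the next iterate is (x₁, x₂)₁ = (-1.5174, 1.9861).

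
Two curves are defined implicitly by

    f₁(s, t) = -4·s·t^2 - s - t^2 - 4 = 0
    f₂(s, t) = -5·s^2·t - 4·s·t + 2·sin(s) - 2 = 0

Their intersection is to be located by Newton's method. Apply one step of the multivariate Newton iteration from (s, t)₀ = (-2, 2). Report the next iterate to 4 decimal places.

(-1.3017, 1.4954)

At (-2, 2): F = (26.0000, -27.818595).
Jacobian J = [[-4·t^2 - 1, -8·s·t - 2·t], [-10·s·t - 4·t + 2·cos(s), -5·s^2 - 4·s]].
At the point, J = [[-17.0000, 28.0000], [31.167706, -12.0000]] (det J = -668.695777).
Solving J·Δ = −F gives Δ = (0.6983, -0.5046).
Then the next iterate is (s, t)₁ = (-1.3017, 1.4954).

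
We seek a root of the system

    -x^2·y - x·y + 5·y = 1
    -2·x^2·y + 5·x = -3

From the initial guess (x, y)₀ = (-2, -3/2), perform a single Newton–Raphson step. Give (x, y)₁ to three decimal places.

(-2.509, -0.430)

At (-2, -3/2): F = (-5.500, 5.000).
Jacobian J = [[-2·x·y - y, -x^2 - x + 5], [-4·x·y + 5, -2·x^2]].
At the point, J = [[-4.500, 3.000], [-7.000, -8.000]] (det J = 57.000).
Solving J·Δ = −F gives Δ = (-0.509, 1.070).
Then the next iterate is (x, y)₁ = (-2.509, -0.430).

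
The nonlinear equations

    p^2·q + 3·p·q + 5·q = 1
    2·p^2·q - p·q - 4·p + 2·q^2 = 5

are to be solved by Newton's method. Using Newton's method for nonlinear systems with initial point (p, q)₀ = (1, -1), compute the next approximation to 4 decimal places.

(-0.3077, -0.6154)

At (1, -1): F = (-10.0000, -8.0000).
Jacobian J = [[2·p·q + 3·q, p^2 + 3·p + 5], [4·p·q - q - 4, 2·p^2 - p + 4·q]].
At the point, J = [[-5.0000, 9.0000], [-7.0000, -3.0000]] (det J = 78.0000).
Solving J·Δ = −F gives Δ = (-1.3077, 0.3846).
Then the next iterate is (p, q)₁ = (-0.3077, -0.6154).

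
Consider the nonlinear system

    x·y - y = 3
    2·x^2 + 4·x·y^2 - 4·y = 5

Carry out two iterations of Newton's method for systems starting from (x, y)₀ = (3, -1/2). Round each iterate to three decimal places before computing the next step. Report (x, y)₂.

(17.975, -6.285)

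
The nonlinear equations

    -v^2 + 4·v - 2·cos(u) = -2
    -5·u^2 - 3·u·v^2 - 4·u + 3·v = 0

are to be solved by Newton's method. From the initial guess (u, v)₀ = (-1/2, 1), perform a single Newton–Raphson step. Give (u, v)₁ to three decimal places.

(4.616, 1.830)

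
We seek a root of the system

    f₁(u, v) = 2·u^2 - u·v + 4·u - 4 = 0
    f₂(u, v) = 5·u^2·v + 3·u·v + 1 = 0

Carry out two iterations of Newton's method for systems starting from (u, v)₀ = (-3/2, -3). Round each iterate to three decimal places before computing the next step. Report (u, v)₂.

(4.049, 27.140)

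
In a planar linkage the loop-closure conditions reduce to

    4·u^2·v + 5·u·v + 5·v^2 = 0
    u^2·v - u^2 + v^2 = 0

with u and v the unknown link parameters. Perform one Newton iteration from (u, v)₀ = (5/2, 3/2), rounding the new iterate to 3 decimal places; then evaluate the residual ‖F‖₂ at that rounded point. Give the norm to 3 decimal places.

19.846

At (5/2, 3/2): F = (67.500, 5.375).
Jacobian J = [[8·u·v + 5·v, 4·u^2 + 5·u + 10·v], [2·u·v - 2·u, u^2 + 2·v]].
At the point, J = [[37.500, 52.500], [2.500, 9.250]] (det J = 215.625).
Solving J·Δ = −F gives Δ = (-1.587, -0.152).
Then the next iterate is (u, v)₁ = (0.913, 1.348).
Re-evaluating at (0.913, 1.348): F = (19.73374, 2.10719), so ‖F‖₂ = 19.846.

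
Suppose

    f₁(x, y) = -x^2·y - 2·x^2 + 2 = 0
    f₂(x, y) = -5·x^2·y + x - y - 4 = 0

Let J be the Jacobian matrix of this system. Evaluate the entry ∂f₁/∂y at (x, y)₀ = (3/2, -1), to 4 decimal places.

∂f₁/∂y = -x^2.
At (3/2, -1) this is -2.2500.

-2.2500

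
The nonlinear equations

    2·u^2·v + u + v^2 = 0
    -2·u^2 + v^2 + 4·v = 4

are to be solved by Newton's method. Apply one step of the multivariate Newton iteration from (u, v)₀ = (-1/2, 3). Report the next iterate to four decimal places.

At (-1/2, 3): F = (10.0000, 16.5000).
Jacobian J = [[4·u·v + 1, 2·u^2 + 2·v], [-4·u, 2·v + 4]].
At the point, J = [[-5.0000, 6.5000], [2.0000, 10.0000]] (det J = -63.0000).
Solving J·Δ = −F gives Δ = (-0.1151, -1.6270).
Then the next iterate is (u, v)₁ = (-0.6151, 1.3730).

(-0.6151, 1.3730)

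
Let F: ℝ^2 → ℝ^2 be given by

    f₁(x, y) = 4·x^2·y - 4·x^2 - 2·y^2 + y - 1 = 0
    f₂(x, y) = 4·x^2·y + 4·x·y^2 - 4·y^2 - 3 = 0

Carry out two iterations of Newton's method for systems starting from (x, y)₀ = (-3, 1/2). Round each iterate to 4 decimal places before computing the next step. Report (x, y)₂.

At (-3, 1/2): F = (-19.0000, 11.0000).
Jacobian J = [[8·x·y - 8·x, 4·x^2 - 4·y + 1], [8·x·y + 4·y^2, 4·x^2 + 8·x·y - 8·y]].
At the point, J = [[12.0000, 35.0000], [-11.0000, 20.0000]] (det J = 625.0000).
Solving J·Δ = −F gives Δ = (1.2240, 0.1232).
Then the next iterate is (x, y)₁ = (-1.7760, 0.6232).
Round to (-1.7760, 0.6232) and repeat: F = (-5.907531, 0.550178), J = [[5.353574, 11.123904], [-7.300913, -1.223322]].
Δ = (-0.0148, 0.5382), so (x, y)₂ = (-1.7908, 1.1614).

(-1.7908, 1.1614)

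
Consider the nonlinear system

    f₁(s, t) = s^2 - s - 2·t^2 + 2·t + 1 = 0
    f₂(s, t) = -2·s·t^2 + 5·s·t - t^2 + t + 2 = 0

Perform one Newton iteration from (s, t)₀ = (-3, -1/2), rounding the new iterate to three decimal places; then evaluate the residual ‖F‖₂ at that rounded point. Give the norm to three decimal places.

At (-3, -1/2): F = (11.500, 10.250).
Jacobian J = [[2·s - 1, -4·t + 2], [-2·t^2 + 5·t, -4·s·t + 5·s - 2·t + 1]].
At the point, J = [[-7.000, 4.000], [-3.000, -19.000]] (det J = 145.000).
Solving J·Δ = −F gives Δ = (1.790, 0.257).
Then the next iterate is (s, t)₁ = (-1.210, -0.243).
Re-evaluating at (-1.210, -0.243): F = (3.07000, 3.31100), so ‖F‖₂ = 4.515.

4.515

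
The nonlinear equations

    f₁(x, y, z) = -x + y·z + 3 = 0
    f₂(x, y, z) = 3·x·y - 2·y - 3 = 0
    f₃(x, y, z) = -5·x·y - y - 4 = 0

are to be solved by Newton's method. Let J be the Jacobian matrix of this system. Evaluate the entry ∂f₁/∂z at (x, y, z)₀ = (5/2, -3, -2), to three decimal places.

-3.000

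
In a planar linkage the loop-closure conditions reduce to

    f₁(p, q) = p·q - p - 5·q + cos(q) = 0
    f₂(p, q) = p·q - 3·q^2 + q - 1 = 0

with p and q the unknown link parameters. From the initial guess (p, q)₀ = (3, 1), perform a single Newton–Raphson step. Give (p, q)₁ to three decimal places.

At (3, 1): F = (-4.45970, 0.000).
Jacobian J = [[q - 1, p - sin(q) - 5], [q, p - 6·q + 1]].
At the point, J = [[0.000, -2.84147], [1.000, -2.000]] (det J = 2.84147).
Solving J·Δ = −F gives Δ = (-3.139, -1.570).
Then the next iterate is (p, q)₁ = (-0.139, -0.570).

(-0.139, -0.570)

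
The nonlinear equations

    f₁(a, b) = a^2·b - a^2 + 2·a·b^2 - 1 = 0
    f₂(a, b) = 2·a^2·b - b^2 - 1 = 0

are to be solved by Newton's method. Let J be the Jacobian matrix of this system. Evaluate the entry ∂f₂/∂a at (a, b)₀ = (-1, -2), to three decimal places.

8.000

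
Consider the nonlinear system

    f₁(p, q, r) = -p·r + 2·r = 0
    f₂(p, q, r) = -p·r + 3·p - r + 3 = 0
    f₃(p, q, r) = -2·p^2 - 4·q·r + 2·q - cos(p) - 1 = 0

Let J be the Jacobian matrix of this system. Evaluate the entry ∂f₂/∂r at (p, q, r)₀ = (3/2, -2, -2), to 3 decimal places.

-2.500

∂f₂/∂r = -p - 1.
At (3/2, -2, -2) this is -2.500.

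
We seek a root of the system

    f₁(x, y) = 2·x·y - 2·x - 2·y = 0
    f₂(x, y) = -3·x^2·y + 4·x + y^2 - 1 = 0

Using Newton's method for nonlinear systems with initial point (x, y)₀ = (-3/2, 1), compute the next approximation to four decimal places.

At (-3/2, 1): F = (-2.0000, -12.7500).
Jacobian J = [[2·y - 2, 2·x - 2], [-6·x·y + 4, -3·x^2 + 2·y]].
At the point, J = [[0.0000, -5.0000], [13.0000, -4.7500]] (det J = 65.0000).
Solving J·Δ = −F gives Δ = (0.8346, -0.4000).
Then the next iterate is (x, y)₁ = (-0.6654, 0.6000).

(-0.6654, 0.6000)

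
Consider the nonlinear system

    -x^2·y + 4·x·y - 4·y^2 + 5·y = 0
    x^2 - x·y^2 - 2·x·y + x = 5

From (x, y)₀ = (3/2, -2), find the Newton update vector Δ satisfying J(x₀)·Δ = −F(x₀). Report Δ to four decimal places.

At (3/2, -2): F = (-33.5000, -1.2500).
Jacobian J = [[-2·x·y + 4·y, -x^2 + 4·x - 8·y + 5], [2·x - y^2 - 2·y + 1, -2·x·y - 2·x]].
At the point, J = [[-2.0000, 24.7500], [4.0000, 3.0000]] (det J = -105.0000).
Solving J·Δ = −F gives Δ = (-0.6625, 1.3000).

(-0.6625, 1.3000)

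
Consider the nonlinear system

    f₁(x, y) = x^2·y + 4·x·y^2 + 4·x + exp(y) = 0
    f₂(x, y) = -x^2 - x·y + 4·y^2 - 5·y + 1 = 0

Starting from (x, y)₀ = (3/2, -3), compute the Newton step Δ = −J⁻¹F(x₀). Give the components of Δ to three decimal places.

At (3/2, -3): F = (53.29979, 54.250).
Jacobian J = [[2·x·y + 4·y^2 + 4, x^2 + 8·x·y + exp(y)], [-2·x - y, -x + 8·y - 5]].
At the point, J = [[31.000, -33.70021], [0.000, -30.500]] (det J = -945.500).
Solving J·Δ = −F gives Δ = (0.214, 1.779).

(0.214, 1.779)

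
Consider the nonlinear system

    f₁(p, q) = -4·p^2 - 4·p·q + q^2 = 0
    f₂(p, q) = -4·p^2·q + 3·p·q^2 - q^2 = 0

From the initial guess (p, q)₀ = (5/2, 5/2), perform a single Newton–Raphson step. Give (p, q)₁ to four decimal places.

At (5/2, 5/2): F = (-43.7500, -21.8750).
Jacobian J = [[-8·p - 4·q, -4·p + 2·q], [-8·p·q + 3·q^2, -4·p^2 + 6·p·q - 2·q]].
At the point, J = [[-30.0000, -5.0000], [-31.2500, 7.5000]] (det J = -381.2500).
Solving J·Δ = −F gives Δ = (-1.1475, -1.8648).
Then the next iterate is (p, q)₁ = (1.3525, 0.6352).

(1.3525, 0.6352)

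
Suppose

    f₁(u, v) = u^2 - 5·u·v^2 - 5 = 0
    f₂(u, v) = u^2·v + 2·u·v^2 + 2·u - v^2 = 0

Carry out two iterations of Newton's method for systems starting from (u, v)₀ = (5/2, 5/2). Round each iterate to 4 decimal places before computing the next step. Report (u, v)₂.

(1.1342, 0.9207)

At (5/2, 5/2): F = (-76.8750, 45.6250).
Jacobian J = [[2·u - 5·v^2, -10·u·v], [2·u·v + 2·v^2 + 2, u^2 + 4·u·v - 2·v]].
At the point, J = [[-26.2500, -62.5000], [27.0000, 26.2500]] (det J = 998.4375).
Solving J·Δ = −F gives Δ = (-0.8349, -0.8793).
Then the next iterate is (u, v)₁ = (1.6651, 1.6207).
Round to (1.6651, 1.6207) and repeat: F = (-24.095771, 13.944348), J = [[-9.803142, -26.986276], [12.650592, 10.325668]].
Δ = (-0.5309, -0.7000), so (u, v)₂ = (1.1342, 0.9207).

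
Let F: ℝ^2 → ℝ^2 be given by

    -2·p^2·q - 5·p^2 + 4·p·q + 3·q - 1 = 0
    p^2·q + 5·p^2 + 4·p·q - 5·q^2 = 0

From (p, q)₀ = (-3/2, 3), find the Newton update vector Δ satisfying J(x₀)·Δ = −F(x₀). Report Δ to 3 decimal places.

(0.519, -1.518)

At (-3/2, 3): F = (-34.750, -45.000).
Jacobian J = [[-4·p·q - 10·p + 4·q, -2·p^2 + 4·p + 3], [2·p·q + 10·p + 4·q, p^2 + 4·p - 10·q]].
At the point, J = [[45.000, -7.500], [-12.000, -33.750]] (det J = -1608.750).
Solving J·Δ = −F gives Δ = (0.519, -1.518).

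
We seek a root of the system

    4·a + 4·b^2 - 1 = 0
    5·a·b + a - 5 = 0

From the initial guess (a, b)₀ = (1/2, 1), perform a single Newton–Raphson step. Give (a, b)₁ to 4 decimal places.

At (1/2, 1): F = (5.0000, -2.0000).
Jacobian J = [[4, 8·b], [5·b + 1, 5·a]].
At the point, J = [[4.0000, 8.0000], [6.0000, 2.5000]] (det J = -38.0000).
Solving J·Δ = −F gives Δ = (0.7500, -1.0000).
Then the next iterate is (a, b)₁ = (1.2500, 0.0000).

(1.2500, 0.0000)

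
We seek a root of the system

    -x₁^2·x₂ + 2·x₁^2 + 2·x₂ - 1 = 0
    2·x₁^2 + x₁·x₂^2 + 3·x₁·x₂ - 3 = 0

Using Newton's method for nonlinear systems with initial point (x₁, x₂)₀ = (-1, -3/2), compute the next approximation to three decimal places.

(-0.800, 0.400)

At (-1, -3/2): F = (-0.500, 1.250).
Jacobian J = [[-2·x₁·x₂ + 4·x₁, -x₁^2 + 2], [4·x₁ + x₂^2 + 3·x₂, 2·x₁·x₂ + 3·x₁]].
At the point, J = [[-7.000, 1.000], [-6.250, 0.000]] (det J = 6.250).
Solving J·Δ = −F gives Δ = (0.200, 1.900).
Then the next iterate is (x₁, x₂)₁ = (-0.800, 0.400).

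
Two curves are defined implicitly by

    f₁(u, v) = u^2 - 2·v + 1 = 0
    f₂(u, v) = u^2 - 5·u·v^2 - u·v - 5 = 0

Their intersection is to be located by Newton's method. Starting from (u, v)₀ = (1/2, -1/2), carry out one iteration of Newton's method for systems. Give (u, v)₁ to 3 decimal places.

(2.800, 1.775)

At (1/2, -1/2): F = (2.250, -5.125).
Jacobian J = [[2·u, -2], [2·u - 5·v^2 - v, -10·u·v - u]].
At the point, J = [[1.000, -2.000], [0.250, 2.000]] (det J = 2.500).
Solving J·Δ = −F gives Δ = (2.300, 2.275).
Then the next iterate is (u, v)₁ = (2.800, 1.775).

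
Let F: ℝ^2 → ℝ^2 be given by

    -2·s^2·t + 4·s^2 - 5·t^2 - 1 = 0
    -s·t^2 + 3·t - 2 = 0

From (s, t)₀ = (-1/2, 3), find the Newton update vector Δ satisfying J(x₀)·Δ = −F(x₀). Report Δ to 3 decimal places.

(0.273, -1.507)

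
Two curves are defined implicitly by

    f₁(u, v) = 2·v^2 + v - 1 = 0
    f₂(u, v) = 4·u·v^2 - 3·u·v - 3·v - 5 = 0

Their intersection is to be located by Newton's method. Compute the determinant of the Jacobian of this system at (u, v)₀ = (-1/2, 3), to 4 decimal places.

-351.0000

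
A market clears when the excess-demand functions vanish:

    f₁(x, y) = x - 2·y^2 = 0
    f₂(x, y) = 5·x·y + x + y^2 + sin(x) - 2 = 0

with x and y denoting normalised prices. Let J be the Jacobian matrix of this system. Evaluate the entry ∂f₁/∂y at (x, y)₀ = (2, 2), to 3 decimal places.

-8.000

∂f₁/∂y = -4·y.
At (2, 2) this is -8.000.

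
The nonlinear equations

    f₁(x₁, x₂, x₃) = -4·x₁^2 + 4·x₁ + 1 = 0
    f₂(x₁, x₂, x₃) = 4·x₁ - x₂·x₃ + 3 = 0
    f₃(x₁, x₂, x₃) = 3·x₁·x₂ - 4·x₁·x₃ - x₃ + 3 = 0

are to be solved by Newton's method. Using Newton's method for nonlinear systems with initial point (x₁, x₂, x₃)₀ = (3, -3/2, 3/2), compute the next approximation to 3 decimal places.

(1.850, 21.427, 15.994)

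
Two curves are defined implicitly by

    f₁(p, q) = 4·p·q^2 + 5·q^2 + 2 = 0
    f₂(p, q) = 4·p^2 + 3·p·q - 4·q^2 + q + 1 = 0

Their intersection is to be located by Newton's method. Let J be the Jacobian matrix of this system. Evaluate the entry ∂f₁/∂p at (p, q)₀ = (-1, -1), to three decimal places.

∂f₁/∂p = 4·q^2.
At (-1, -1) this is 4.000.

4.000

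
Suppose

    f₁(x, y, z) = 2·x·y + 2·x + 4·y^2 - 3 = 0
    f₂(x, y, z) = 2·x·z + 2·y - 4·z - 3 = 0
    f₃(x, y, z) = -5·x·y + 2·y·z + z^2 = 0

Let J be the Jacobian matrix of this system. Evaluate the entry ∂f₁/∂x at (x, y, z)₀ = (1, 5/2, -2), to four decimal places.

∂f₁/∂x = 2·y + 2.
At (1, 5/2, -2) this is 7.0000.

7.0000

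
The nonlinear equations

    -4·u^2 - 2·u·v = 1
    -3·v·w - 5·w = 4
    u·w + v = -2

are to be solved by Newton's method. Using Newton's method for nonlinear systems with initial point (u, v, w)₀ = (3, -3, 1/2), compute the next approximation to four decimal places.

At (3, -3, 1/2): F = (-19.0000, -2.0000, 0.5000).
Jacobian J = [[-8·u - 2·v, -2·u, 0], [0, -3·w, -3·v - 5], [w, 1, u]].
At the point, J = [[-18.0000, -6.0000, 0.0000], [0.0000, -1.5000, 4.0000], [0.5000, 1.0000, 3.0000]] (det J = 141.0000).
Solving J·Δ = −F gives Δ = (-0.8050, -0.7518, 0.2181).
Then the next iterate is (u, v, w)₁ = (2.1950, -3.7518, 0.7181).

(2.1950, -3.7518, 0.7181)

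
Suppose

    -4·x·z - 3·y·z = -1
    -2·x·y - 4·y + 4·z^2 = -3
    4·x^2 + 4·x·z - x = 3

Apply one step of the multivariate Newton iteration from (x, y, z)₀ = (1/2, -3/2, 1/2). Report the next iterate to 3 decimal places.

(0.463, 1.451, 1.341)

At (1/2, -3/2, 1/2): F = (2.250, 11.500, -1.500).
Jacobian J = [[-4·z, -3·z, -4·x - 3·y], [-2·y, -2·x - 4, 8·z], [8·x + 4·z - 1, 0, 4·x]].
At the point, J = [[-2.000, -1.500, 2.500], [3.000, -5.000, 4.000], [5.000, 0.000, 2.000]] (det J = 61.500).
Solving J·Δ = −F gives Δ = (-0.037, 2.951, 0.841).
Then the next iterate is (x, y, z)₁ = (0.463, 1.451, 1.341).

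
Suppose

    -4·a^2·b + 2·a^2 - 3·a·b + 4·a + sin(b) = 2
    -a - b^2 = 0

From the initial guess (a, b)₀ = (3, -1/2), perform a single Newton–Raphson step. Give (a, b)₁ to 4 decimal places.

At (3, -1/2): F = (50.020574, -3.2500).
Jacobian J = [[-8·a·b + 4·a - 3·b + 4, -4·a^2 - 3·a + cos(b)], [-1, -2·b]].
At the point, J = [[29.5000, -44.122417], [-1.0000, 1.0000]] (det J = -14.622417).
Solving J·Δ = −F gives Δ = (-6.3859, -3.1359).
Then the next iterate is (a, b)₁ = (-3.3859, -3.6359).

(-3.3859, -3.6359)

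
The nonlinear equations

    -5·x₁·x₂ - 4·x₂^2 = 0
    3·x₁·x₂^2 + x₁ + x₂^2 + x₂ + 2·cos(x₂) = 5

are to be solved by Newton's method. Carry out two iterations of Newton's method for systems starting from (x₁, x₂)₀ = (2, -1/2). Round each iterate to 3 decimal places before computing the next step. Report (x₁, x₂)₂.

(99.957, -30.881)

At (2, -1/2): F = (4.000, 0.00517).
Jacobian J = [[-5·x₂, -5·x₁ - 8·x₂], [3·x₂^2 + 1, 6·x₁·x₂ + 2·x₂ - 2·sin(x₂) + 1]].
At the point, J = [[2.500, -6.000], [1.750, -5.04115]] (det J = -2.10287).
Solving J·Δ = −F gives Δ = (-9.574, -3.323).
Then the next iterate is (x₁, x₂)₁ = (-7.574, -3.823).
Round to (-7.574, -3.823) and repeat: F = (-203.23833, -335.42455), J = [[19.115, 68.454], [44.84599, 165.82664]].
Δ = (107.531, -27.058), so (x₁, x₂)₂ = (99.957, -30.881).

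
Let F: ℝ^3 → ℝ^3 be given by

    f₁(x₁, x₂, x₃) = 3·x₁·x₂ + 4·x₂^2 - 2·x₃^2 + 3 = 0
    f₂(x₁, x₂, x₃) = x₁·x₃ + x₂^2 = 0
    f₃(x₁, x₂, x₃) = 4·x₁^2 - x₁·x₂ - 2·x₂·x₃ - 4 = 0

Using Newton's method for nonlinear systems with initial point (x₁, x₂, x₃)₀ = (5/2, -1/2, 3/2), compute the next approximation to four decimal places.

(0.9156, -2.3390, 0.1150)

At (5/2, -1/2, 3/2): F = (-4.2500, 4.0000, 23.7500).
Jacobian J = [[3·x₂, 3·x₁ + 8·x₂, -4·x₃], [x₃, 2·x₂, x₁], [8·x₁ - x₂, -x₁ - 2·x₃, -2·x₂]].
At the point, J = [[-1.5000, 3.5000, -6.0000], [1.5000, -1.0000, 2.5000], [20.5000, -5.5000, 1.0000]] (det J = 81.5000).
Solving J·Δ = −F gives Δ = (-1.5844, -1.8390, -1.3850).
Then the next iterate is (x₁, x₂, x₃)₁ = (0.9156, -2.3390, 0.1150).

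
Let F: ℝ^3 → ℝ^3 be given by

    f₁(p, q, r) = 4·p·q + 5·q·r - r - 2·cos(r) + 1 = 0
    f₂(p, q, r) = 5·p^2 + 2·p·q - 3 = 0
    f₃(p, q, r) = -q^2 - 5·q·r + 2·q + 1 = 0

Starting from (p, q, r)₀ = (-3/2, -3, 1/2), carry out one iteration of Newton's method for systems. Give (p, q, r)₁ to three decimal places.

At (-3/2, -3, 1/2): F = (9.24483, 17.250, -6.500).
Jacobian J = [[4·q, 4·p + 5·r, 5·q + 2·sin(r) - 1], [10·p + 2·q, 2·p, 0], [0, -2·q - 5·r + 2, -5·q]].
At the point, J = [[-12.000, -3.500, -15.04115], [-21.000, -3.000, 0.000], [0.000, 5.500, 15.000]] (det J = 1174.75270).
Solving J·Δ = −F gives Δ = (0.548, 1.912, -0.268).
Then the next iterate is (p, q, r)₁ = (-0.952, -1.088, 0.232).

(-0.952, -1.088, 0.232)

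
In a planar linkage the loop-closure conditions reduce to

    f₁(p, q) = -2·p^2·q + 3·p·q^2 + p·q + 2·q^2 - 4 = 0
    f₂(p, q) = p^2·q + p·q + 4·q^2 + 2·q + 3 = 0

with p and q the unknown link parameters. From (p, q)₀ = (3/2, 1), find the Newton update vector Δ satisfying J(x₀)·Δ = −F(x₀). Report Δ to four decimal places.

(-1.9907, -0.3481)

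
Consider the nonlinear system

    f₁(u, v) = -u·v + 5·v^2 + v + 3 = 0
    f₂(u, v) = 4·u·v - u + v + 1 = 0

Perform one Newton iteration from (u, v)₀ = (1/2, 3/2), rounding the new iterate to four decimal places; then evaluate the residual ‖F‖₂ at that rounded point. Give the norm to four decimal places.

4.9277

At (1/2, 3/2): F = (15.0000, 5.0000).
Jacobian J = [[-v, -u + 10·v + 1], [4·v - 1, 4·u + 1]].
At the point, J = [[-1.5000, 15.5000], [5.0000, 3.0000]] (det J = -82.0000).
Solving J·Δ = −F gives Δ = (-0.3963, -1.0061).
Then the next iterate is (u, v)₁ = (0.1037, 0.4939).
Re-evaluating at (0.1037, 0.4939): F = (4.662369, 1.595070), so ‖F‖₂ = 4.9277.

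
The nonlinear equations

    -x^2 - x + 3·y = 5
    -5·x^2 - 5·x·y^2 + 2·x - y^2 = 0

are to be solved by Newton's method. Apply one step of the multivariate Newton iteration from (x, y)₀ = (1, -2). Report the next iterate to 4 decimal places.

(20.2500, 21.5833)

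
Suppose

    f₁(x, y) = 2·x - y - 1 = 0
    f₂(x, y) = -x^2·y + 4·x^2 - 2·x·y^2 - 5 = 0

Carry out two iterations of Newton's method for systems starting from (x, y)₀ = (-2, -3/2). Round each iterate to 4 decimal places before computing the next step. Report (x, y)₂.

At (-2, -3/2): F = (-3.5000, 26.0000).
Jacobian J = [[2, -1], [-2·x·y + 8·x - 2·y^2, -x^2 - 4·x·y]].
At the point, J = [[2.0000, -1.0000], [-26.5000, -16.0000]] (det J = -58.5000).
Solving J·Δ = −F gives Δ = (1.4017, -0.6966).
Then the next iterate is (x, y)₁ = (-0.5983, -2.1966).
Round to (-0.5983, -2.1966) and repeat: F = (0.0000, 2.991810), J = [[2.0000, -1.0000], [-17.064955, -5.614866]].
Δ = (0.1057, 0.2115), so (x, y)₂ = (-0.4926, -1.9851).

(-0.4926, -1.9851)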